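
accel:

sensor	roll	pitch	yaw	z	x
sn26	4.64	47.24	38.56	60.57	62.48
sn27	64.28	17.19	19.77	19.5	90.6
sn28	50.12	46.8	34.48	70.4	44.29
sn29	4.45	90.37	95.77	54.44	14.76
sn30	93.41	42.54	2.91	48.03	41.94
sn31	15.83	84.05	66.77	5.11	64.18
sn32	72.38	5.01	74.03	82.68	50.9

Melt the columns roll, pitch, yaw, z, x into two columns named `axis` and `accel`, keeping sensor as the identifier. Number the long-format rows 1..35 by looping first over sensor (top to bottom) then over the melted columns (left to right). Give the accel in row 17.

90.37

35 rows total (7 × 5). Row 17: index ⌊(17-1)/5⌋ = 3 into sensor → sn29; (17-1) mod 5 = 1 into the melted columns → pitch.
So row 17 is (sn29, pitch, 90.37); accel = 90.37.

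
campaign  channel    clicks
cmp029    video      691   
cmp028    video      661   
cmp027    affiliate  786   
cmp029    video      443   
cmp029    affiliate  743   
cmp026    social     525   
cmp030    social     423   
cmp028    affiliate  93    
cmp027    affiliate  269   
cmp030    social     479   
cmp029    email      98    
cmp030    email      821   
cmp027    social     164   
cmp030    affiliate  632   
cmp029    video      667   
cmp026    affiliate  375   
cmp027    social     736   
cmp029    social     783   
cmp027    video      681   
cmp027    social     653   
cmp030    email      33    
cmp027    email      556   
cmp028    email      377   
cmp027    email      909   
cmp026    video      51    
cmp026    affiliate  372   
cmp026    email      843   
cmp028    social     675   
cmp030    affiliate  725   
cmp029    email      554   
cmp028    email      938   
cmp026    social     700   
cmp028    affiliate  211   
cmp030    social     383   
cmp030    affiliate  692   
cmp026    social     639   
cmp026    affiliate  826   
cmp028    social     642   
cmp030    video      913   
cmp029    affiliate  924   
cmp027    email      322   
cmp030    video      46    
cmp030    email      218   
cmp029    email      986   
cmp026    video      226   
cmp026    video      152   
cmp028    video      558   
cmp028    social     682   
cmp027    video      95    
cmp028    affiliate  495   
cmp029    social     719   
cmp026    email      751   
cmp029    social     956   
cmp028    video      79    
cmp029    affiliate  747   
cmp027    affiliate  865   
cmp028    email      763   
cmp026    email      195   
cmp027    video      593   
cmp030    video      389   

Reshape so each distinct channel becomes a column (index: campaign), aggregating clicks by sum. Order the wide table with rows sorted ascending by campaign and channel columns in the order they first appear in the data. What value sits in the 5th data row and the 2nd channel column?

With rows sorted ascending by campaign, row 5 is campaign=cmp030. channel columns in first-appearance order: video, affiliate, social, email; column 2 is affiliate.
Long rows with campaign=cmp030, channel=affiliate: 632 + 725 + 692 = 2049.

2049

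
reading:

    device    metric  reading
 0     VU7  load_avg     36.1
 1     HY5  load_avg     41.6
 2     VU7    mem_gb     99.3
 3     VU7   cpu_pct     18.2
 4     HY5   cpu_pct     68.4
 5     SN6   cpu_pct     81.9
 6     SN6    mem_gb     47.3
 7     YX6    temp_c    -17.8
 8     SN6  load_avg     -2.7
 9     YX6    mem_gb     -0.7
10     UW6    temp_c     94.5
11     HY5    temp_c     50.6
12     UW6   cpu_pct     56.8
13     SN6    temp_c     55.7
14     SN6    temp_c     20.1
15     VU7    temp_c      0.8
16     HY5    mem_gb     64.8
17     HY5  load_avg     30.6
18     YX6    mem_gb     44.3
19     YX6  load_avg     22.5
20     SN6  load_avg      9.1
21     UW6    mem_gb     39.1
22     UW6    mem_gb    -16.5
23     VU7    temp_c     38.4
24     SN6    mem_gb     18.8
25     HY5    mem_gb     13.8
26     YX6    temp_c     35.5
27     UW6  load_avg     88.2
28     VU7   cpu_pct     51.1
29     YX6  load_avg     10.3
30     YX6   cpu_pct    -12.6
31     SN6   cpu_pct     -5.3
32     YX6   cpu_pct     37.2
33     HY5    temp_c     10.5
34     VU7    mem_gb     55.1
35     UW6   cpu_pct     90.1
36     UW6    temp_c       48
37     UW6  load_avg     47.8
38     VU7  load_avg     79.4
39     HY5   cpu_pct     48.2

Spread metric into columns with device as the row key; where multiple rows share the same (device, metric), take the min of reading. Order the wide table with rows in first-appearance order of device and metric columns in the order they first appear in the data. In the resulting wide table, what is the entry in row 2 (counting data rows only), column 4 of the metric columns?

With rows in first-appearance order of device, row 2 is device=HY5. metric columns in first-appearance order: load_avg, mem_gb, cpu_pct, temp_c; column 4 is temp_c.
Long rows with device=HY5, metric=temp_c: min(50.6, 10.5) = 10.5.

10.5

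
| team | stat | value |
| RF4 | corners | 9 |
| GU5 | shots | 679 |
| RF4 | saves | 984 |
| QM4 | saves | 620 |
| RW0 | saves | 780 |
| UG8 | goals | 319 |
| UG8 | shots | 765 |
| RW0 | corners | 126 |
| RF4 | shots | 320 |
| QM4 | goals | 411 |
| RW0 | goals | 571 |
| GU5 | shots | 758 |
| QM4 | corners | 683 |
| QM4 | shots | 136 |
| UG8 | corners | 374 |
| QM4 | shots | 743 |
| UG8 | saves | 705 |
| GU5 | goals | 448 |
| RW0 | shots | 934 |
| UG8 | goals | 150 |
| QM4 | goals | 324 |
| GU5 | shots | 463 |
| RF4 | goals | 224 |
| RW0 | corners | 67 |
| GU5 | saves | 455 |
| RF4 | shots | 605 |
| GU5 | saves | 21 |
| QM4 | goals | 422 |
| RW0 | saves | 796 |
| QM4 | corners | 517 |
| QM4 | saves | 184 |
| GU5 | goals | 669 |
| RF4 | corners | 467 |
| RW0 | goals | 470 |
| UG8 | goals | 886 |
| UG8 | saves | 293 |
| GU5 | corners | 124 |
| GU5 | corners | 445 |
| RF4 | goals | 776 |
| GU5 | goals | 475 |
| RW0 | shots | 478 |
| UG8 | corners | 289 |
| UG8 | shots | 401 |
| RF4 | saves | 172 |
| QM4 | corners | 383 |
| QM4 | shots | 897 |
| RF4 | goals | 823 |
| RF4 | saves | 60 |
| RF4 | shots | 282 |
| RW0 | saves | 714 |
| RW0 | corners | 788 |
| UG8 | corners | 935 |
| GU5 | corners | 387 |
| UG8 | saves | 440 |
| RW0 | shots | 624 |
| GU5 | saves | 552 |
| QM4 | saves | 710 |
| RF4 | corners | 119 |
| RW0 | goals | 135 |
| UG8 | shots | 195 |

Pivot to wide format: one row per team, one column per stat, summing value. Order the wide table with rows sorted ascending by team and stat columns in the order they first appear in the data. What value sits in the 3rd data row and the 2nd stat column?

With rows sorted ascending by team, row 3 is team=RF4. stat columns in first-appearance order: corners, shots, saves, goals; column 2 is shots.
Long rows with team=RF4, stat=shots: 320 + 605 + 282 = 1207.

1207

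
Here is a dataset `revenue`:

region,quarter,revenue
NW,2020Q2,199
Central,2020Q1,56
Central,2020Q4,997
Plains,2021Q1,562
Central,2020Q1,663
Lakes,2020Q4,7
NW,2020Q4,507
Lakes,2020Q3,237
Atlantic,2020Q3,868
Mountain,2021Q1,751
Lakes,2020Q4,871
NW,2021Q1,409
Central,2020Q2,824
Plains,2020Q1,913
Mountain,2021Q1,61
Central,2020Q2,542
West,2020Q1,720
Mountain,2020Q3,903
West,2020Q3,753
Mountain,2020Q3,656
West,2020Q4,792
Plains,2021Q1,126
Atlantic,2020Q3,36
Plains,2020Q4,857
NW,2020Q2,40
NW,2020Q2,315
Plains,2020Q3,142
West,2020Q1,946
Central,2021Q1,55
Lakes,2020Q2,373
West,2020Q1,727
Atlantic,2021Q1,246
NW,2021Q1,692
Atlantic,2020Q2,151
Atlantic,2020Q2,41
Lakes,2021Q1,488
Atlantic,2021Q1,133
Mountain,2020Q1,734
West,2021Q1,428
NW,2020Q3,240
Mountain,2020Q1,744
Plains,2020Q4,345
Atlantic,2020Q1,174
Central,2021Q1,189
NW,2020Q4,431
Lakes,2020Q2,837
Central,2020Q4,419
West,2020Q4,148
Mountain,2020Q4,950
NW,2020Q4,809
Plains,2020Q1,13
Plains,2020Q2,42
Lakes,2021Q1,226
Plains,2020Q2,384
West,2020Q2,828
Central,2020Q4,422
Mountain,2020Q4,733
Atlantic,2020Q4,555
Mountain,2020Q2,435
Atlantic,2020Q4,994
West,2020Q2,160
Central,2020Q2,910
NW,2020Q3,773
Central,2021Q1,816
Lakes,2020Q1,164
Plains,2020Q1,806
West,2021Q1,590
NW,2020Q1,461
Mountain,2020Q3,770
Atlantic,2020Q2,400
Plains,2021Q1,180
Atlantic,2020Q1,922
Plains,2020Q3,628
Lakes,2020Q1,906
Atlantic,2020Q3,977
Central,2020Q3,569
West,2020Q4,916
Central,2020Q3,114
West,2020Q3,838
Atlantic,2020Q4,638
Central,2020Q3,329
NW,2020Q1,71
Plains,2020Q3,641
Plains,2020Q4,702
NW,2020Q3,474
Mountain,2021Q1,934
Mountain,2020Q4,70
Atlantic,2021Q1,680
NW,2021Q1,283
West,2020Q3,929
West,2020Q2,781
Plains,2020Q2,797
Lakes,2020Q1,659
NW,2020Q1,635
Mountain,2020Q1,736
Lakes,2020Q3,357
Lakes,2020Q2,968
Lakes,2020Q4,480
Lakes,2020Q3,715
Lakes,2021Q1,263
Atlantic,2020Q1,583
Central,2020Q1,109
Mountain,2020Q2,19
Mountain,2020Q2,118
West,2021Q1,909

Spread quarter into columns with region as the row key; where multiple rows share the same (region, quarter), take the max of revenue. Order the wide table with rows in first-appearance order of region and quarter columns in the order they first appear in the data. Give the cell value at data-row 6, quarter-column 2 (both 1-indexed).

With rows in first-appearance order of region, row 6 is region=Mountain. quarter columns in first-appearance order: 2020Q2, 2020Q1, 2020Q4, 2021Q1, 2020Q3; column 2 is 2020Q1.
Long rows with region=Mountain, quarter=2020Q1: max(734, 744, 736) = 744.

744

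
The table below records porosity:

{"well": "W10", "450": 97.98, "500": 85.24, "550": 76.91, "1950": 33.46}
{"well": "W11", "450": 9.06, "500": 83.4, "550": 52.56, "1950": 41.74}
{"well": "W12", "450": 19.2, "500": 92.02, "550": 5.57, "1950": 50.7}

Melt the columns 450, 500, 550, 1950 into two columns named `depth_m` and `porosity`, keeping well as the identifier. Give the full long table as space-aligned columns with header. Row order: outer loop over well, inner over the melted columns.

well  depth_m  porosity
W10   450      97.98   
W10   500      85.24   
W10   550      76.91   
W10   1950     33.46   
W11   450      9.06    
W11   500      83.4    
W11   550      52.56   
W11   1950     41.74   
W12   450      19.2    
W12   500      92.02   
W12   550      5.57    
W12   1950     50.7    

Each (well, column) pair becomes one row: 3 × 4 = 12 rows.
For example, (W10, 450) → porosity=97.98.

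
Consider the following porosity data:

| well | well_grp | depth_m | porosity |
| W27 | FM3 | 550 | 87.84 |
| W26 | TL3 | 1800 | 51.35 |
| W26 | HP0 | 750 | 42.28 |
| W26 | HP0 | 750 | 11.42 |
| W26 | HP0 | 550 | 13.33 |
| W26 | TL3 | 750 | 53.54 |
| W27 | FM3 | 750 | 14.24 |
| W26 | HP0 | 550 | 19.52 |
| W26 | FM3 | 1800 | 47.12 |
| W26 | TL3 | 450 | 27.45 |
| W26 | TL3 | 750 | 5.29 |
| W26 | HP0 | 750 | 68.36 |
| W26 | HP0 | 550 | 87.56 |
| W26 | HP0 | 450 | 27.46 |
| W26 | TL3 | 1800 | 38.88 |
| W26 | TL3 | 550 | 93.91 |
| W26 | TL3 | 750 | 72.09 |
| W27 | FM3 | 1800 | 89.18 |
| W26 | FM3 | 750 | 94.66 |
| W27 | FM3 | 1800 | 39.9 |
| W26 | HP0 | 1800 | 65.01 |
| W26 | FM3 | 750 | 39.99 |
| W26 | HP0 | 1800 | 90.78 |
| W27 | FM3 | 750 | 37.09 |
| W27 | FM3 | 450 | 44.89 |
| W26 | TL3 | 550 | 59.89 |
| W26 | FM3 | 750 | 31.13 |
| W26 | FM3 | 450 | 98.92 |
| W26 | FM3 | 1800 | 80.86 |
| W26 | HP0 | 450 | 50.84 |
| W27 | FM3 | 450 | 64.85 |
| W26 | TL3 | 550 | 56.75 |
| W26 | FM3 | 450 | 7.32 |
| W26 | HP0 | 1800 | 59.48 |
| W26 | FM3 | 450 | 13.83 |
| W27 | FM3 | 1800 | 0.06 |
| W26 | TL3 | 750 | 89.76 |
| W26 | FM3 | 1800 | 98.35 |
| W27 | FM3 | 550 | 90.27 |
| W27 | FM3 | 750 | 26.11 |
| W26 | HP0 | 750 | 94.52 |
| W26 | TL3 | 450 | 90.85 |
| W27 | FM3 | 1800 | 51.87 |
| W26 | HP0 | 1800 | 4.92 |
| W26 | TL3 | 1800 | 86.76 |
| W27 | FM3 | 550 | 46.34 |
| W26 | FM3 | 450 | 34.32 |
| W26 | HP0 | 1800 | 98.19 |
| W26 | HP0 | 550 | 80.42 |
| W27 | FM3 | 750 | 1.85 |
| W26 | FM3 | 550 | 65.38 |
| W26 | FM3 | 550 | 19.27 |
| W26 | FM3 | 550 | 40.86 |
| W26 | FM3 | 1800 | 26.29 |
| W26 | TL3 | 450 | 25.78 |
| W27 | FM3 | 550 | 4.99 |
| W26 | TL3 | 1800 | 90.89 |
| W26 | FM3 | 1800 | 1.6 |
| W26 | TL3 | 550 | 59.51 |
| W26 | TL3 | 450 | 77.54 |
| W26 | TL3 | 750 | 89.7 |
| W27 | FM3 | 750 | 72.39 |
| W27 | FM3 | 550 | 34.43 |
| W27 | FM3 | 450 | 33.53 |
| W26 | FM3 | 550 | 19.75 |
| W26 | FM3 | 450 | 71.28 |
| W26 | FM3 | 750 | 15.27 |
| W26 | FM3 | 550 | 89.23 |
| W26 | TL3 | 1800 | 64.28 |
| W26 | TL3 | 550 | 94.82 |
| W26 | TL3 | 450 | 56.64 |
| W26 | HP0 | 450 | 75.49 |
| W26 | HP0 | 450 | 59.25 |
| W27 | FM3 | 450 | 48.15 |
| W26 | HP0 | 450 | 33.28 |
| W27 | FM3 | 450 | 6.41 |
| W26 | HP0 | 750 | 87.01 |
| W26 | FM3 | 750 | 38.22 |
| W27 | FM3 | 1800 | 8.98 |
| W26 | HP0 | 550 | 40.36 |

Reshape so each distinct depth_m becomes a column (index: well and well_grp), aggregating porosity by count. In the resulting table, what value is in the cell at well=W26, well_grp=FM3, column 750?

5

Rows with well=W26, well_grp=FM3 and depth_m=750: porosity values are 94.66, 39.99, 31.13, 15.27, 38.22.
5 rows match — count = 5.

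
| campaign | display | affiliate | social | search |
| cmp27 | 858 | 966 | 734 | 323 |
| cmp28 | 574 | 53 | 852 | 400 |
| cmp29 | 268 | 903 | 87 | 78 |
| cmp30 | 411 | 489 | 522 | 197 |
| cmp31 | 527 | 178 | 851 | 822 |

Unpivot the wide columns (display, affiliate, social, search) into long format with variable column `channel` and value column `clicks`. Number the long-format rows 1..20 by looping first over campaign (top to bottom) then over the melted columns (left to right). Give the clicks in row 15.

522

20 rows total (5 × 4). Row 15: index ⌊(15-1)/4⌋ = 3 into campaign → cmp30; (15-1) mod 4 = 2 into the melted columns → social.
So row 15 is (cmp30, social, 522); clicks = 522.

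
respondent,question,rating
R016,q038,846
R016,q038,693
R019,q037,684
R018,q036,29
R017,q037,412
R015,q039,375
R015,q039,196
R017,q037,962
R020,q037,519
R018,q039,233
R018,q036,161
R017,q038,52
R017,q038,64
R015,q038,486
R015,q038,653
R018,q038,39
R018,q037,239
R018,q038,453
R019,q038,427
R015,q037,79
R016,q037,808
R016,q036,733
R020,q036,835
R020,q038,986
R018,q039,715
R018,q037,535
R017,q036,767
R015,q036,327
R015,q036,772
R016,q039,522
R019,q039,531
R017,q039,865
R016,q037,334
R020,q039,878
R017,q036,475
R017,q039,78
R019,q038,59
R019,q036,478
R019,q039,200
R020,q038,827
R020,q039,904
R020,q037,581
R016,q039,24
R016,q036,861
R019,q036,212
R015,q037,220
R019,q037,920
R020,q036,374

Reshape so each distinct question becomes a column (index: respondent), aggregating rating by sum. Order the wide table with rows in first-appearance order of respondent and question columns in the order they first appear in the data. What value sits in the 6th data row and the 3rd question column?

With rows in first-appearance order of respondent, row 6 is respondent=R020. question columns in first-appearance order: q038, q037, q036, q039; column 3 is q036.
Long rows with respondent=R020, question=q036: 835 + 374 = 1209.

1209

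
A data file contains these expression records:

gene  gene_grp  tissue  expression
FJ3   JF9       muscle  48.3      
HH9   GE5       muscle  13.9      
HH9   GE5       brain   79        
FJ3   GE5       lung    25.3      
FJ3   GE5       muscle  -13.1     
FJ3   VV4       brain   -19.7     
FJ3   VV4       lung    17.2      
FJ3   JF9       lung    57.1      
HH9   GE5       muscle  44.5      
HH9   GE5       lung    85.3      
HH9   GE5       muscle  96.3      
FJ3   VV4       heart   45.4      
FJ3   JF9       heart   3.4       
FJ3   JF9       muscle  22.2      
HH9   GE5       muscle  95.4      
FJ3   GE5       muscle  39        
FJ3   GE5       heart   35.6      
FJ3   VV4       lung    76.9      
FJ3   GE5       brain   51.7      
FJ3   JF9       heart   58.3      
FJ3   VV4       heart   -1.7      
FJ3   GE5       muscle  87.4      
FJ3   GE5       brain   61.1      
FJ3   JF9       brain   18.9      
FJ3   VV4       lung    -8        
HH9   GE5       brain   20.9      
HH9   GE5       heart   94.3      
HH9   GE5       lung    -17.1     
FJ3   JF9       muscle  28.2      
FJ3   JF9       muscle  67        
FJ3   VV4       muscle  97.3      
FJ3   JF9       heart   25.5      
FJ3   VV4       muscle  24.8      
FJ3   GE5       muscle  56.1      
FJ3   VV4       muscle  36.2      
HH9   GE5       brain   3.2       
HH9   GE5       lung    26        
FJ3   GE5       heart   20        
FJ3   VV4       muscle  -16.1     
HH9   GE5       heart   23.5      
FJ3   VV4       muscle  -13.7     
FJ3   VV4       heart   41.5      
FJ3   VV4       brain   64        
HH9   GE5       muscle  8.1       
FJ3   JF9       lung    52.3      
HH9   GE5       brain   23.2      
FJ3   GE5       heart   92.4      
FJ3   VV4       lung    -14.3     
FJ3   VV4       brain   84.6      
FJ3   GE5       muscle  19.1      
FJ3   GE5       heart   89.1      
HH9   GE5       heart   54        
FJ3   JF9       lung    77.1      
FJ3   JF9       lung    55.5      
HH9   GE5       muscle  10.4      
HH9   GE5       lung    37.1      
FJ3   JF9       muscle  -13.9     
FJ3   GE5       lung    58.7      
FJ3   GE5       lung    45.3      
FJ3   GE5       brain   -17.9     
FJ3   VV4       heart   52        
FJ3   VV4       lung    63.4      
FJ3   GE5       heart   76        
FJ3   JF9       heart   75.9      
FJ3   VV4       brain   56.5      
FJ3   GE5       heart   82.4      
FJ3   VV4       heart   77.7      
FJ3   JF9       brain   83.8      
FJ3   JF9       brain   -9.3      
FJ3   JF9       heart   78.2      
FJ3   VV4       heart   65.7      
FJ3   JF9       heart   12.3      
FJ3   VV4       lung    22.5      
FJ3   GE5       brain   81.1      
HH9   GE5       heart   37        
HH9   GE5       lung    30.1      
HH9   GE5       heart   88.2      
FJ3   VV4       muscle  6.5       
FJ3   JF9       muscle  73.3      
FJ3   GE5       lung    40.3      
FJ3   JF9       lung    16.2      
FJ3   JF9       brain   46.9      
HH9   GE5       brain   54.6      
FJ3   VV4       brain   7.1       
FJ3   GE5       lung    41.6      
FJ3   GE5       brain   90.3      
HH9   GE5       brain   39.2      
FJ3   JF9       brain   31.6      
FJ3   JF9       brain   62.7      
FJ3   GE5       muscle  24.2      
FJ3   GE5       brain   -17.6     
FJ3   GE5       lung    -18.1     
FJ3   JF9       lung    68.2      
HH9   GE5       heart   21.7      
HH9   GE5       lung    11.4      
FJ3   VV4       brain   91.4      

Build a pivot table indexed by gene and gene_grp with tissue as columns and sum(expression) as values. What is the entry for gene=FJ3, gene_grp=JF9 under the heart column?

253.6

Rows with gene=FJ3, gene_grp=JF9 and tissue=heart: expression values are 3.4, 58.3, 25.5, 75.9, 78.2, 12.3.
3.4 + 58.3 + 25.5 + 75.9 + 78.2 + 12.3 = 253.6.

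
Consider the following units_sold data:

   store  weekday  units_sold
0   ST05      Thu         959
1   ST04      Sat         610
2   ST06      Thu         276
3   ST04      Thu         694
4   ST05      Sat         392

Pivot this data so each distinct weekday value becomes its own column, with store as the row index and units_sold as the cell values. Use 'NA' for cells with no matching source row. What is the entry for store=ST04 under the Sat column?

610

The long row with store=ST04, weekday=Sat has units_sold=610.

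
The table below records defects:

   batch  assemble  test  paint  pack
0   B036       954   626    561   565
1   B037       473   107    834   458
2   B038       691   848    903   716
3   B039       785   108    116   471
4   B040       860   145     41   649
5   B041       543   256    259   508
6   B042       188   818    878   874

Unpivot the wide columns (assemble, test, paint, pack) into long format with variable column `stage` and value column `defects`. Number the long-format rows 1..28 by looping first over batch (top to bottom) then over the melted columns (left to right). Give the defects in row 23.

259

28 rows total (7 × 4). Row 23: index ⌊(23-1)/4⌋ = 5 into batch → B041; (23-1) mod 4 = 2 into the melted columns → paint.
So row 23 is (B041, paint, 259); defects = 259.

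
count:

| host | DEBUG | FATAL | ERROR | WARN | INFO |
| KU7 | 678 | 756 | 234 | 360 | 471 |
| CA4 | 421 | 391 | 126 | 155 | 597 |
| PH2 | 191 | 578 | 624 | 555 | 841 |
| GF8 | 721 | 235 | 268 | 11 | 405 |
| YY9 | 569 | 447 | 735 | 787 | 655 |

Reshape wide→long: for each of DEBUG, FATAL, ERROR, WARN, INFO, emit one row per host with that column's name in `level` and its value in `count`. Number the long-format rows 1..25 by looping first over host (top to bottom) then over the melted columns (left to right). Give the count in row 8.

126

25 rows total (5 × 5). Row 8: index ⌊(8-1)/5⌋ = 1 into host → CA4; (8-1) mod 5 = 2 into the melted columns → ERROR.
So row 8 is (CA4, ERROR, 126); count = 126.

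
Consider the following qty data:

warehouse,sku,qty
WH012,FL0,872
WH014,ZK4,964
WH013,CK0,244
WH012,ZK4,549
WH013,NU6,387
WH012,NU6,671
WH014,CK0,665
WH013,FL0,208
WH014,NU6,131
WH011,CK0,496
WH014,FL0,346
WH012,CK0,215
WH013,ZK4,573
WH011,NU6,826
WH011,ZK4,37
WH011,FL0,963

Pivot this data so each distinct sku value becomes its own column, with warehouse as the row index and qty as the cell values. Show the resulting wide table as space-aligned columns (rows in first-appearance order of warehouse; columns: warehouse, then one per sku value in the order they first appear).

warehouse  FL0  ZK4  CK0  NU6
WH012      872  549  215  671
WH014      346  964  665  131
WH013      208  573  244  387
WH011      963  37   496  826

Columns: warehouse plus the 4 distinct sku values (FL0, ZK4, CK0, NU6).
For example, row WH012 column FL0 takes qty=872 from the long row (WH012, FL0).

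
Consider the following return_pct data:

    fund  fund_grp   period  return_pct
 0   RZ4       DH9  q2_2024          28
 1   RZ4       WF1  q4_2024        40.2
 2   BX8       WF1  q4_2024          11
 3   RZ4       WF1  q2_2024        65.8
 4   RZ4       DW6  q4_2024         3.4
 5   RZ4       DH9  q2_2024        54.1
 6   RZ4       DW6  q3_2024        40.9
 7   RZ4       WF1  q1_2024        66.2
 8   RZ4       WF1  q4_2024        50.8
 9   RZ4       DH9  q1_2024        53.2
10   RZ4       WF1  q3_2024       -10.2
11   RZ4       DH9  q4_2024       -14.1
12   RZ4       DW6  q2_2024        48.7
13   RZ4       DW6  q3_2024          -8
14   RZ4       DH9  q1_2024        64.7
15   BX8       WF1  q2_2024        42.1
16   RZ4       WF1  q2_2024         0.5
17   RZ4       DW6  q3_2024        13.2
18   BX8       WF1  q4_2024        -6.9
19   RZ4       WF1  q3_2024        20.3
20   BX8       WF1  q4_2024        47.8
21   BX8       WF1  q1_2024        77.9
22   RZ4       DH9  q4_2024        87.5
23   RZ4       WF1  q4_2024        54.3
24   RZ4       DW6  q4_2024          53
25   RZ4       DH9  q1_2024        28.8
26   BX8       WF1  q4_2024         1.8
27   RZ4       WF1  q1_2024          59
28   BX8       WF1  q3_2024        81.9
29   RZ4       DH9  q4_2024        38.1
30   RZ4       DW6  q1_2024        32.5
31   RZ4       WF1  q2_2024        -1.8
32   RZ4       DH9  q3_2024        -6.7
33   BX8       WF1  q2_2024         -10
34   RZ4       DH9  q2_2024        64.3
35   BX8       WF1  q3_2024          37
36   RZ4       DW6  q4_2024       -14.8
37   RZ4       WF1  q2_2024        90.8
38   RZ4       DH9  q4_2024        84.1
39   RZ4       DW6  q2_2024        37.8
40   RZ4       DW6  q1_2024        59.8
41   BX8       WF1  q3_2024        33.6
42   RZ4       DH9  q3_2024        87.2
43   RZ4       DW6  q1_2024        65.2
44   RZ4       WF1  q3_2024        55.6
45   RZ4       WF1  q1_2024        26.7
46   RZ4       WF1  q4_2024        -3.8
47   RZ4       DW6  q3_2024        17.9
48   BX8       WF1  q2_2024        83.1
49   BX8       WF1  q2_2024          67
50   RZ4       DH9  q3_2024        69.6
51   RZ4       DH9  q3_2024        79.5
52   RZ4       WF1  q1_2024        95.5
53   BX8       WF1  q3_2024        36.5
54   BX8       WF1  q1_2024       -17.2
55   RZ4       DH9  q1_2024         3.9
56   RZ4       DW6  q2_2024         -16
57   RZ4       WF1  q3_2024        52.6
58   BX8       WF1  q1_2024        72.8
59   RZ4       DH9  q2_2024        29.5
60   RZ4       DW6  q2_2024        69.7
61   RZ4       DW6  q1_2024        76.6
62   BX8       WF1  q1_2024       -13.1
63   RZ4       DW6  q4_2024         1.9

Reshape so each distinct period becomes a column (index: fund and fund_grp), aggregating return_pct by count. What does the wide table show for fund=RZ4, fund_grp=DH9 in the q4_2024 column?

Rows with fund=RZ4, fund_grp=DH9 and period=q4_2024: return_pct values are -14.1, 87.5, 38.1, 84.1.
4 rows match — count = 4.

4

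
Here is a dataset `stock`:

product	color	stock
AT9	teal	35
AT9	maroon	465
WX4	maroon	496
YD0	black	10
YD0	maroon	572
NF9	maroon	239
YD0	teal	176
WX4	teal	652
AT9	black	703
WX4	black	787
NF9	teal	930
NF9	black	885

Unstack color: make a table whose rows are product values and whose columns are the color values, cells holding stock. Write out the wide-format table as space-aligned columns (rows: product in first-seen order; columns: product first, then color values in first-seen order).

Columns: product plus the 3 distinct color values (teal, maroon, black).
For example, row AT9 column teal takes stock=35 from the long row (AT9, teal).

product  teal  maroon  black
AT9      35    465     703  
WX4      652   496     787  
YD0      176   572     10   
NF9      930   239     885  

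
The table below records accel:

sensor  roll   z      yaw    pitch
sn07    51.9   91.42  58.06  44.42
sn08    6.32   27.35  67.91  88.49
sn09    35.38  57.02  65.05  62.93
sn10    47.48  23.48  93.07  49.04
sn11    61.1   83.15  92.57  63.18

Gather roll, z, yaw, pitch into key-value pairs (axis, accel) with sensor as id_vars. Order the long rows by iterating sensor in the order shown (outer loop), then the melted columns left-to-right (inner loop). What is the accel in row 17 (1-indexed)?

20 rows total (5 × 4). Row 17: index ⌊(17-1)/4⌋ = 4 into sensor → sn11; (17-1) mod 4 = 0 into the melted columns → roll.
So row 17 is (sn11, roll, 61.1); accel = 61.1.

61.1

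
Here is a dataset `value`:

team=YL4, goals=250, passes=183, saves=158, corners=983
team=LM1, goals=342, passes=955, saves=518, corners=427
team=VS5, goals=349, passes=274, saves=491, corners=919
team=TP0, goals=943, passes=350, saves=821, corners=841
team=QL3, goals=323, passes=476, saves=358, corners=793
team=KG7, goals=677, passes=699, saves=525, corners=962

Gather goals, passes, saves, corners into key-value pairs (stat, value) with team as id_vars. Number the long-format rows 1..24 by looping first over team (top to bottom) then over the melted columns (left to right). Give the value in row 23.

525

24 rows total (6 × 4). Row 23: index ⌊(23-1)/4⌋ = 5 into team → KG7; (23-1) mod 4 = 2 into the melted columns → saves.
So row 23 is (KG7, saves, 525); value = 525.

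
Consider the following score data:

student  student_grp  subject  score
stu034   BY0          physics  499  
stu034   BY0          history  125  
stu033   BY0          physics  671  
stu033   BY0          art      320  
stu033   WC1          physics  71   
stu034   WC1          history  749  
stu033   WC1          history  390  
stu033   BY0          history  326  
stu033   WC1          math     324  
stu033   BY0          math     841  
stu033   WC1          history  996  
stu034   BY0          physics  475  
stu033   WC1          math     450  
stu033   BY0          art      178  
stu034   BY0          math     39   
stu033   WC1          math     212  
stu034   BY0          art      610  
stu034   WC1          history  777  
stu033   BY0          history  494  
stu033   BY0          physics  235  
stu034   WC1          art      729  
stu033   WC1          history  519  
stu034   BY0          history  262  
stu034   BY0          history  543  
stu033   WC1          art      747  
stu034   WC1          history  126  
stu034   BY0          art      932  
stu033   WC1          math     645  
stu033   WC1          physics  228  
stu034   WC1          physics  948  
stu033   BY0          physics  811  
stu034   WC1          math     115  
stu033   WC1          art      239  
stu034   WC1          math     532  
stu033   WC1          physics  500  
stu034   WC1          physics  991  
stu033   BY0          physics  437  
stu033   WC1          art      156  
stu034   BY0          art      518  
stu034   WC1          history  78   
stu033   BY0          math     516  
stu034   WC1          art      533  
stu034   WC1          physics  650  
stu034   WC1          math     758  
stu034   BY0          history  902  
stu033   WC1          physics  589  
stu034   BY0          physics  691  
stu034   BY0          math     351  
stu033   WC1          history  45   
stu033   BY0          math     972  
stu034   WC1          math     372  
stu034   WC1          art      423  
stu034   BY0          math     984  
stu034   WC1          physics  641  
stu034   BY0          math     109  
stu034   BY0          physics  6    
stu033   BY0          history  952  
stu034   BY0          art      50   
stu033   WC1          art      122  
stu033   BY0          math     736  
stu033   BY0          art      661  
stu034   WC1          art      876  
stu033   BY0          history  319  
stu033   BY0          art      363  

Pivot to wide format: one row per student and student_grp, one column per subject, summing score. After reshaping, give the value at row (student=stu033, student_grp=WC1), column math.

Rows with student=stu033, student_grp=WC1 and subject=math: score values are 324, 450, 212, 645.
324 + 450 + 212 + 645 = 1631.

1631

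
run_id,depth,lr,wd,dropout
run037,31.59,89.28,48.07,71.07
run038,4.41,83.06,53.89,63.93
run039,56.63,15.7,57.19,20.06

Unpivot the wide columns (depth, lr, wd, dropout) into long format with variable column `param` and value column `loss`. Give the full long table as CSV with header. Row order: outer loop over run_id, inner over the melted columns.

Each (run_id, column) pair becomes one row: 3 × 4 = 12 rows.
For example, (run037, depth) → loss=31.59.

run_id,param,loss
run037,depth,31.59
run037,lr,89.28
run037,wd,48.07
run037,dropout,71.07
run038,depth,4.41
run038,lr,83.06
run038,wd,53.89
run038,dropout,63.93
run039,depth,56.63
run039,lr,15.7
run039,wd,57.19
run039,dropout,20.06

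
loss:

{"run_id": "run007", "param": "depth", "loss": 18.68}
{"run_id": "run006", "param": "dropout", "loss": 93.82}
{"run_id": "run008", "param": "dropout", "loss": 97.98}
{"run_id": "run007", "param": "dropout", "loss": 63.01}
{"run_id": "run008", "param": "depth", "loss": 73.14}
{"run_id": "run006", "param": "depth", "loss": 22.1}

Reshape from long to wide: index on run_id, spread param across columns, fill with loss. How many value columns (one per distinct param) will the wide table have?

2

2 distinct param values: dropout, depth.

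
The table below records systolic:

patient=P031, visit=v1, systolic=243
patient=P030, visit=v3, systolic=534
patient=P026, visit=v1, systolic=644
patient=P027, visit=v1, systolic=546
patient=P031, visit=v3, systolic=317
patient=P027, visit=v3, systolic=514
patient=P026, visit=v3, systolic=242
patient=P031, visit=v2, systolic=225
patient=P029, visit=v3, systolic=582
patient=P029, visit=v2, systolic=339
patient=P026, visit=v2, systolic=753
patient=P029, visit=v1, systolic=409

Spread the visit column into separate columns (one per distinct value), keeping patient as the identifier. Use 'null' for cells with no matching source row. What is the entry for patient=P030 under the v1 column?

No long-format row has patient=P030 and visit=v1, so the cell is null.

null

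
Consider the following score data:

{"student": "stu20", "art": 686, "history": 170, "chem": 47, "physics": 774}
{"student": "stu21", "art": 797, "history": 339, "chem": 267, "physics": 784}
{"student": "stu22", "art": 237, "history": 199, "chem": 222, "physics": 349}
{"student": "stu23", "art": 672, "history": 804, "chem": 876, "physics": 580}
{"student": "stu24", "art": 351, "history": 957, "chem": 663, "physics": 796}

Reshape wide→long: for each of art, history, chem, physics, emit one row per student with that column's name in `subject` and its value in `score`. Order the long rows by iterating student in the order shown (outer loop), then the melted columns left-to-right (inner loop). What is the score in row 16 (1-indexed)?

20 rows total (5 × 4). Row 16: index ⌊(16-1)/4⌋ = 3 into student → stu23; (16-1) mod 4 = 3 into the melted columns → physics.
So row 16 is (stu23, physics, 580); score = 580.

580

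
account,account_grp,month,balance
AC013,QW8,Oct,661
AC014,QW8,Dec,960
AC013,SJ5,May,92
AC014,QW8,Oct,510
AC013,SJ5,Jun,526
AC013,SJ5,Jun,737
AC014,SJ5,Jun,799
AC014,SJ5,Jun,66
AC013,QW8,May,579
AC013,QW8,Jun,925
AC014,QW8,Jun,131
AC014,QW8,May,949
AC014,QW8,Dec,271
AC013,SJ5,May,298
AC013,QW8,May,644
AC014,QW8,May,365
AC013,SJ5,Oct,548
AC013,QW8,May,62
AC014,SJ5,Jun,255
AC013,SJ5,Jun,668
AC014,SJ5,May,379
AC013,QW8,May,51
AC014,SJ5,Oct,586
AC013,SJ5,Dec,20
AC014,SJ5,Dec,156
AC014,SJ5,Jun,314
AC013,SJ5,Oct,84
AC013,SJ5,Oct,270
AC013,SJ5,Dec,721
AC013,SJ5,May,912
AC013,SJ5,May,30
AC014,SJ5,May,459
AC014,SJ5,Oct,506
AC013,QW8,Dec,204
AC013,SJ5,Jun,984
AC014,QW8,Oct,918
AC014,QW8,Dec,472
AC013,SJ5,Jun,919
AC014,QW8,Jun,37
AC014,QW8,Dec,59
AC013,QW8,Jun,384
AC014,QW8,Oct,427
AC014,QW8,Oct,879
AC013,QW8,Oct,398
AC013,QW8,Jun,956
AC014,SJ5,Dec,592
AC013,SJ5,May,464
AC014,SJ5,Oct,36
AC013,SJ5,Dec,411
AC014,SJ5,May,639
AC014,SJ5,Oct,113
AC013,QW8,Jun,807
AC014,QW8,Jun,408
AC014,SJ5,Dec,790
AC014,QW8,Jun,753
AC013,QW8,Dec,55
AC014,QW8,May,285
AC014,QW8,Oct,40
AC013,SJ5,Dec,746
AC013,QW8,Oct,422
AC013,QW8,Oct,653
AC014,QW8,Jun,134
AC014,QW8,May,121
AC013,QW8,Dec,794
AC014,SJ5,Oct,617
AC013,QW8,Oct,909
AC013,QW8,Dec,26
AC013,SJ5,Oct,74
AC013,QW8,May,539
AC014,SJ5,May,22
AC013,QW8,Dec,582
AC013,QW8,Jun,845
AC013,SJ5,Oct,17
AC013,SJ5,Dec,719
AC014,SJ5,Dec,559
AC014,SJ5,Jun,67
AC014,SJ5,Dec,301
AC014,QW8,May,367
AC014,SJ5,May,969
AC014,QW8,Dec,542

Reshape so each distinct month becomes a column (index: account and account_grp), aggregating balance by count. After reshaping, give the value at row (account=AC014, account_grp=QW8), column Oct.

Rows with account=AC014, account_grp=QW8 and month=Oct: balance values are 510, 918, 427, 879, 40.
5 rows match — count = 5.

5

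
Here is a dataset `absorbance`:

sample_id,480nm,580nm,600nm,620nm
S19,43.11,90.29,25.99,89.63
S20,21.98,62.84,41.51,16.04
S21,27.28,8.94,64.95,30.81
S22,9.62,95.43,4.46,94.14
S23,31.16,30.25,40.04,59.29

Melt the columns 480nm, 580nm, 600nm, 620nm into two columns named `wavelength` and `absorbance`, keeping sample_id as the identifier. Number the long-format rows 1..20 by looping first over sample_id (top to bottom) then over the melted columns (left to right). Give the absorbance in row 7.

20 rows total (5 × 4). Row 7: index ⌊(7-1)/4⌋ = 1 into sample_id → S20; (7-1) mod 4 = 2 into the melted columns → 600nm.
So row 7 is (S20, 600nm, 41.51); absorbance = 41.51.

41.51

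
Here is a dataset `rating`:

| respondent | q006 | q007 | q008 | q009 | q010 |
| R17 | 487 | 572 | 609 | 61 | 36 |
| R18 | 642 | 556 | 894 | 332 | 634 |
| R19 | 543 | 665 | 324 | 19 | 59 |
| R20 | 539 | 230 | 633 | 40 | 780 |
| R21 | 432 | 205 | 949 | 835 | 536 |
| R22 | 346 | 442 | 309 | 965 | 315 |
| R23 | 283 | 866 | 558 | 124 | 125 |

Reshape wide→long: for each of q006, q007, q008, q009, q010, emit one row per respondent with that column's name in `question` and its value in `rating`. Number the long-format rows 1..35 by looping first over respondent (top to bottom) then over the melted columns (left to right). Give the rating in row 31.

283

35 rows total (7 × 5). Row 31: index ⌊(31-1)/5⌋ = 6 into respondent → R23; (31-1) mod 5 = 0 into the melted columns → q006.
So row 31 is (R23, q006, 283); rating = 283.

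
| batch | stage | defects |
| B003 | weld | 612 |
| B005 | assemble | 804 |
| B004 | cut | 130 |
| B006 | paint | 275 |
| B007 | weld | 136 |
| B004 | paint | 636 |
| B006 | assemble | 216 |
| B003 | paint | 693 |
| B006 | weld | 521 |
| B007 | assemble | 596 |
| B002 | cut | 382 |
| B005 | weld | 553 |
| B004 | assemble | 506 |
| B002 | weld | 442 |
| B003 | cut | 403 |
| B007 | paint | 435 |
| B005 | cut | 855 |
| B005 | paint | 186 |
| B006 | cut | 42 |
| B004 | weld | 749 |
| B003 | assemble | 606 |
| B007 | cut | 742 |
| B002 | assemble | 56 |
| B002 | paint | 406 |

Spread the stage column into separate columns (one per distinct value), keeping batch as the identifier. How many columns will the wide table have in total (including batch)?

1 column for batch plus 4 distinct stage values → 5 columns.

5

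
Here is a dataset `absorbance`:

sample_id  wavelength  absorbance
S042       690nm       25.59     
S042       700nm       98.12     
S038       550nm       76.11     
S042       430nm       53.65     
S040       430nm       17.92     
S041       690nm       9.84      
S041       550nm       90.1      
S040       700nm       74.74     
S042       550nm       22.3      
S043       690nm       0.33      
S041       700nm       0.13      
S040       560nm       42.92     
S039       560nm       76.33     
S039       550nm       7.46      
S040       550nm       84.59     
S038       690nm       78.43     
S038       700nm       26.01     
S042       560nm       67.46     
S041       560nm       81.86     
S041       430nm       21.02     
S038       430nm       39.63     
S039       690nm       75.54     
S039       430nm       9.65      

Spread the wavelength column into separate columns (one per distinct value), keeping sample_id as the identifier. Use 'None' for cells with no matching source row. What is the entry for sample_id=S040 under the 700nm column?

74.74

The long row with sample_id=S040, wavelength=700nm has absorbance=74.74.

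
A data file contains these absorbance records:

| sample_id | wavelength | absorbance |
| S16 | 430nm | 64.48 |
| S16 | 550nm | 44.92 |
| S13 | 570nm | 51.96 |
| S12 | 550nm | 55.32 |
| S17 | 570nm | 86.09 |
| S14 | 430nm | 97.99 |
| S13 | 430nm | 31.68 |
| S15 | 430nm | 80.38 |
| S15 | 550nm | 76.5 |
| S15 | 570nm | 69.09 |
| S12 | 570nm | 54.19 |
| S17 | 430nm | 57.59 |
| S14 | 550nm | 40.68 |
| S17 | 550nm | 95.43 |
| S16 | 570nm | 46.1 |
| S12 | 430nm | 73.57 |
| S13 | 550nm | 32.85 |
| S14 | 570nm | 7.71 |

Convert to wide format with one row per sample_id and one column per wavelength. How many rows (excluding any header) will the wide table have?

6

6 distinct sample_id values → 6 rows.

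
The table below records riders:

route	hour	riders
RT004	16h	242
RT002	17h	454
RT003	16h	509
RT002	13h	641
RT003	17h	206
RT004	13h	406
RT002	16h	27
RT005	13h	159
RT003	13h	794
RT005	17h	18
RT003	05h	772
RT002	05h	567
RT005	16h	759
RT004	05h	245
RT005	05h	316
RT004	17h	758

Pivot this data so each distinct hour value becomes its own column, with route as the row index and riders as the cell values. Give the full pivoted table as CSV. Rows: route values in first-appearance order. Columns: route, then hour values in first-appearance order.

route,16h,17h,13h,05h
RT004,242,758,406,245
RT002,27,454,641,567
RT003,509,206,794,772
RT005,759,18,159,316

Columns: route plus the 4 distinct hour values (16h, 17h, 13h, 05h).
For example, row RT004 column 16h takes riders=242 from the long row (RT004, 16h).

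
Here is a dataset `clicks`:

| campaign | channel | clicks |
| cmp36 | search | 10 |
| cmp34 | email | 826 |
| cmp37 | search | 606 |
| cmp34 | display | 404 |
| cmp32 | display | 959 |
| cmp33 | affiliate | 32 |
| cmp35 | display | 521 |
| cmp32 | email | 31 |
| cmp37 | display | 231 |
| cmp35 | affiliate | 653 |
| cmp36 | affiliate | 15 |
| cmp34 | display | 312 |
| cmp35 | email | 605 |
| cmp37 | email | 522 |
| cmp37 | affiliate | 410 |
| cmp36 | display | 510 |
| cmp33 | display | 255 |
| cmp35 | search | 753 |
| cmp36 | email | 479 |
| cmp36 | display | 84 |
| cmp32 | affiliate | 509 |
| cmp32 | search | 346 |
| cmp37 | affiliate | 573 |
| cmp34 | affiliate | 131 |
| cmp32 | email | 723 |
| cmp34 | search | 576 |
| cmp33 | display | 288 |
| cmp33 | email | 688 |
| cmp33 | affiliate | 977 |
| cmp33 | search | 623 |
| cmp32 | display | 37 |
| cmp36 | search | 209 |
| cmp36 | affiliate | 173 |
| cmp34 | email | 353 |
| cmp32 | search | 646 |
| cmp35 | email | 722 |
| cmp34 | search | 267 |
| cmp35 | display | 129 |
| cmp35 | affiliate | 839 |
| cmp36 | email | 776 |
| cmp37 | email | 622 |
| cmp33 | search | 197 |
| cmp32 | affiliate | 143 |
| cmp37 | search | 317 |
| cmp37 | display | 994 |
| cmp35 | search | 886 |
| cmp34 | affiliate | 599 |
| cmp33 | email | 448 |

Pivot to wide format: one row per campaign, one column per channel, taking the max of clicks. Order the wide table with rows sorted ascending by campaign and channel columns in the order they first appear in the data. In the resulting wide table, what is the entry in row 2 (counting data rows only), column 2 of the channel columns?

688

With rows sorted ascending by campaign, row 2 is campaign=cmp33. channel columns in first-appearance order: search, email, display, affiliate; column 2 is email.
Long rows with campaign=cmp33, channel=email: max(688, 448) = 688.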